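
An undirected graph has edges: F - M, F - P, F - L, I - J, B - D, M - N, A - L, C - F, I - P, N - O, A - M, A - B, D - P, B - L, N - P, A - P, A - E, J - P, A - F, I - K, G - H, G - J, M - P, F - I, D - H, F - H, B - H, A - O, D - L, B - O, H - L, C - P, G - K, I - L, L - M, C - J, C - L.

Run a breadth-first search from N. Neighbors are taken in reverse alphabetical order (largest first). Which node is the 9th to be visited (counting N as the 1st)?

C

Visit N; enqueue P, O, M → queue [P, O, M]
Visit P; enqueue J, I, F, D, C, A → queue [O, M, J, I, F, D, C, A]
Visit O; enqueue B → queue [M, J, I, F, D, C, A, B]
Visit M; enqueue L → queue [J, I, F, D, C, A, B, L]
Visit J; enqueue G → queue [I, F, D, C, A, B, L, G]
Visit I; enqueue K → queue [F, D, C, A, B, L, G, K]
Visit F; enqueue H → queue [D, C, A, B, L, G, K, H]
Visit D → queue [C, A, B, L, G, K, H]
Visit C → queue [A, B, L, G, K, H]
Visit A; enqueue E → queue [B, L, G, K, H, E]
Visit B → queue [L, G, K, H, E]
Visit L → queue [G, K, H, E]
Visit G → queue [K, H, E]
Visit K → queue [H, E]
Visit H → queue [E]
Visit E → queue []

Visit order: N, P, O, M, J, I, F, D, C, A, B, L, G, K, H, E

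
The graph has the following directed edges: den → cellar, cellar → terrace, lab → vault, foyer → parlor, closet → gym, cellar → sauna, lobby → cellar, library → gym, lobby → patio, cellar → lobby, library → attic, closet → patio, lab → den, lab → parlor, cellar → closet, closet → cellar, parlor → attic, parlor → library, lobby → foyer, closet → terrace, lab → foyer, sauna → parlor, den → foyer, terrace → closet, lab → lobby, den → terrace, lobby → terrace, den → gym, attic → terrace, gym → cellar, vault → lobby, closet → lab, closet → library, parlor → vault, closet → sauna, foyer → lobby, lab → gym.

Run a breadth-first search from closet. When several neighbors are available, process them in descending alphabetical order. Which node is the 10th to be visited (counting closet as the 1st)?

Visit closet; enqueue terrace, sauna, patio, library, lab, gym, cellar → queue [terrace, sauna, patio, library, lab, gym, cellar]
Visit terrace → queue [sauna, patio, library, lab, gym, cellar]
Visit sauna; enqueue parlor → queue [patio, library, lab, gym, cellar, parlor]
Visit patio → queue [library, lab, gym, cellar, parlor]
Visit library; enqueue attic → queue [lab, gym, cellar, parlor, attic]
Visit lab; enqueue vault, lobby, foyer, den → queue [gym, cellar, parlor, attic, vault, lobby, foyer, den]
Visit gym → queue [cellar, parlor, attic, vault, lobby, foyer, den]
Visit cellar → queue [parlor, attic, vault, lobby, foyer, den]
Visit parlor → queue [attic, vault, lobby, foyer, den]
Visit attic → queue [vault, lobby, foyer, den]
Visit vault → queue [lobby, foyer, den]
Visit lobby → queue [foyer, den]
Visit foyer → queue [den]
Visit den → queue []

Visit order: closet, terrace, sauna, patio, library, lab, gym, cellar, parlor, attic, vault, lobby, foyer, den

attic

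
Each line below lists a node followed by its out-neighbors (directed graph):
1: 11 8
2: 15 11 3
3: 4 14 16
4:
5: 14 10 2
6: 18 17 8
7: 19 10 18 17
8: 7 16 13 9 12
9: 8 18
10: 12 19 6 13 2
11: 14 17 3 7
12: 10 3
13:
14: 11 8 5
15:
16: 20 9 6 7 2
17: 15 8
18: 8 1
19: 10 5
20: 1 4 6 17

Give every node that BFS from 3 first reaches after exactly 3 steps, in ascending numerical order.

Level 0: 3
Level 1: 4, 14, 16
Level 2: 2, 5, 6, 7, 8, 9, 11, 20
Level 3: 1, 10, 12, 13, 15, 17, 18, 19

1, 10, 12, 13, 15, 17, 18, 19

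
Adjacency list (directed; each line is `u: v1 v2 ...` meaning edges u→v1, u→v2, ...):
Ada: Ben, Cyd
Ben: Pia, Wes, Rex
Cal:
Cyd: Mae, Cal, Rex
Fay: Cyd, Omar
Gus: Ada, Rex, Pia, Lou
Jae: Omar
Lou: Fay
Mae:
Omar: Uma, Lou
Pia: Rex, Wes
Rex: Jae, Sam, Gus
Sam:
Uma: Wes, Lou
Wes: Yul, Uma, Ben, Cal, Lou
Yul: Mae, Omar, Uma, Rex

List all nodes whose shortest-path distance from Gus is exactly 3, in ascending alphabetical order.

Level 0: Gus
Level 1: Ada, Lou, Pia, Rex
Level 2: Ben, Cyd, Fay, Jae, Sam, Wes
Level 3: Cal, Mae, Omar, Uma, Yul

Cal, Mae, Omar, Uma, Yul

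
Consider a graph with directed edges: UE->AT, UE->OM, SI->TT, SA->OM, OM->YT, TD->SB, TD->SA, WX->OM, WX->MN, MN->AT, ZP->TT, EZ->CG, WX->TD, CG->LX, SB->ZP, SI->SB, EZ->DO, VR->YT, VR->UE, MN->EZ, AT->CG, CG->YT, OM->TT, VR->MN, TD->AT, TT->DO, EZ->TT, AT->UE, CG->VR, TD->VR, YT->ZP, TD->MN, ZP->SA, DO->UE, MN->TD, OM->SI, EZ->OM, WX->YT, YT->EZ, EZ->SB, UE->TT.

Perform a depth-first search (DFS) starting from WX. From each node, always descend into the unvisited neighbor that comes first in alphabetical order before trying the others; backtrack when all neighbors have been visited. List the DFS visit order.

WX → MN → AT → CG → LX → VR → UE → OM → SI → SB → ZP → SA → TT → DO → YT → EZ → TD

Visit WX
WX → MN
MN → AT
AT → CG
CG → LX
CG → VR
VR → UE
UE → OM
OM → SI
SI → SB
SB → ZP
ZP → SA
ZP → TT
TT → DO
OM → YT
YT → EZ
MN → TD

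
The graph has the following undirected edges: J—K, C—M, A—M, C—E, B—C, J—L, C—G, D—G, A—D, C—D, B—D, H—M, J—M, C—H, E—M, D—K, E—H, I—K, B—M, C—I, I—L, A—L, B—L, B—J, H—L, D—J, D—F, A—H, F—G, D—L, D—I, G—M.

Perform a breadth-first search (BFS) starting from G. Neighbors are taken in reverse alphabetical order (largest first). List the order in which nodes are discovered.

Visit G; enqueue M, F, D, C → queue [M, F, D, C]
Visit M; enqueue J, H, E, B, A → queue [F, D, C, J, H, E, B, A]
Visit F → queue [D, C, J, H, E, B, A]
Visit D; enqueue L, K, I → queue [C, J, H, E, B, A, L, K, I]
Visit C → queue [J, H, E, B, A, L, K, I]
Visit J → queue [H, E, B, A, L, K, I]
Visit H → queue [E, B, A, L, K, I]
Visit E → queue [B, A, L, K, I]
Visit B → queue [A, L, K, I]
Visit A → queue [L, K, I]
Visit L → queue [K, I]
Visit K → queue [I]
Visit I → queue []

G → M → F → D → C → J → H → E → B → A → L → K → I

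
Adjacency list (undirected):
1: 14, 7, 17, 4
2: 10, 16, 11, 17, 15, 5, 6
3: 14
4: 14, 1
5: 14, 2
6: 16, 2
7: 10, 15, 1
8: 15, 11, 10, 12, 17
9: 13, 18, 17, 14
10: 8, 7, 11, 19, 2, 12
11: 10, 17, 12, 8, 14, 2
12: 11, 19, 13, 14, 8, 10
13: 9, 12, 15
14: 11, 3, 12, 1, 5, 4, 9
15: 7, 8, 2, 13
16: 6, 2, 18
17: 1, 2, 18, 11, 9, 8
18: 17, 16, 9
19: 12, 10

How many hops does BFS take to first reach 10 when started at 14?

2

Level 0: 14
Level 1: 1, 3, 4, 5, 9, 11, 12
Level 2: 2, 7, 8, 10, 13, 17, 18, 19
Level 3: 6, 15, 16
10 first appears at level 2.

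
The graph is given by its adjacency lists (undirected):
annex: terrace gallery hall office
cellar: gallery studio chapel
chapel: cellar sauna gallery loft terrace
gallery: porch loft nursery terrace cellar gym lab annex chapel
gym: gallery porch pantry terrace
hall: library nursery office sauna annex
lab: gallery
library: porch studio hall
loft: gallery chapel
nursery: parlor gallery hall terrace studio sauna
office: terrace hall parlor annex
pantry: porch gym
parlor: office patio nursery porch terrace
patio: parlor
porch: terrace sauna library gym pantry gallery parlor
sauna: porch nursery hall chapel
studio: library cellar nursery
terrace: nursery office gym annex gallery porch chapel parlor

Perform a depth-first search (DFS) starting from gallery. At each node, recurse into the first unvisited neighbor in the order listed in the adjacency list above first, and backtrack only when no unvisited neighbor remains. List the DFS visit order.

gallery -> porch -> terrace -> nursery -> parlor -> office -> hall -> library -> studio -> cellar -> chapel -> sauna -> loft -> annex -> patio -> gym -> pantry -> lab

Visit gallery
gallery → porch
porch → terrace
terrace → nursery
nursery → parlor
parlor → office
office → hall
hall → library
library → studio
studio → cellar
cellar → chapel
chapel → sauna
chapel → loft
hall → annex
parlor → patio
terrace → gym
gym → pantry
gallery → lab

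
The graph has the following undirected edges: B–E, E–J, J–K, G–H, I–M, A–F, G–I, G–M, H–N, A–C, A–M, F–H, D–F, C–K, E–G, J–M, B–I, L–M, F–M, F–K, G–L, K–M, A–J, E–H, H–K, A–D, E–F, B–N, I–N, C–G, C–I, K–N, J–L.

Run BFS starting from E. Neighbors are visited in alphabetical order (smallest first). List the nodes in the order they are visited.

E B F G H J I N A D K M C L

Visit E; enqueue B, F, G, H, J → queue [B, F, G, H, J]
Visit B; enqueue I, N → queue [F, G, H, J, I, N]
Visit F; enqueue A, D, K, M → queue [G, H, J, I, N, A, D, K, M]
Visit G; enqueue C, L → queue [H, J, I, N, A, D, K, M, C, L]
Visit H → queue [J, I, N, A, D, K, M, C, L]
Visit J → queue [I, N, A, D, K, M, C, L]
Visit I → queue [N, A, D, K, M, C, L]
Visit N → queue [A, D, K, M, C, L]
Visit A → queue [D, K, M, C, L]
Visit D → queue [K, M, C, L]
Visit K → queue [M, C, L]
Visit M → queue [C, L]
Visit C → queue [L]
Visit L → queue []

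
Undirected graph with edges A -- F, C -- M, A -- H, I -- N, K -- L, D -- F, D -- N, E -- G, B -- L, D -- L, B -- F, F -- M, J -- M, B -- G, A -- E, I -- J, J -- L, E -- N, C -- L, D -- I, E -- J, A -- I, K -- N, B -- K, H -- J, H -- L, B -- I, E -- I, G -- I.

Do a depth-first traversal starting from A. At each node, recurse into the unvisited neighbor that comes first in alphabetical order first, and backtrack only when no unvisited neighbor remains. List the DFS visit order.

A -> E -> G -> B -> F -> D -> I -> J -> H -> L -> C -> M -> K -> N

Visit A
A → E
E → G
G → B
B → F
F → D
D → I
I → J
J → H
H → L
L → C
C → M
L → K
K → N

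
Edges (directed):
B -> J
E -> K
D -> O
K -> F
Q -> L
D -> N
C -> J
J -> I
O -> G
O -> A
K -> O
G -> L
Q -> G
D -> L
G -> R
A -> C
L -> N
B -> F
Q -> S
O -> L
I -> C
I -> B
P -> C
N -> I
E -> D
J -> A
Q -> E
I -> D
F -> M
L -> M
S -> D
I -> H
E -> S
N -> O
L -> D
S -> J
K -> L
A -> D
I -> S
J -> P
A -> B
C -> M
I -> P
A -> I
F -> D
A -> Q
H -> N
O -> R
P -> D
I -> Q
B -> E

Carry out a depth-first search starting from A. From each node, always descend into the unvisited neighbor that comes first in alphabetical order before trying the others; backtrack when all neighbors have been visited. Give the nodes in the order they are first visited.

Visit A
A → B
B → E
E → D
D → L
L → M
L → N
N → I
I → C
C → J
J → P
I → H
I → Q
Q → G
G → R
Q → S
N → O
E → K
K → F

A B E D L M N I C J P H Q G R S O K F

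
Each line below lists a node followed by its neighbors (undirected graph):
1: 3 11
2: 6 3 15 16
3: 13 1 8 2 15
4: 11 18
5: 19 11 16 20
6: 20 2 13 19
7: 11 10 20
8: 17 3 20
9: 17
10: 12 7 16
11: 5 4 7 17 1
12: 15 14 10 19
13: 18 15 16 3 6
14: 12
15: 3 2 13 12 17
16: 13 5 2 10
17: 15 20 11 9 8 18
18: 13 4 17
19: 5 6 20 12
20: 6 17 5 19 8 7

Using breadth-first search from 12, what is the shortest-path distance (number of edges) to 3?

2

Level 0: 12
Level 1: 10, 14, 15, 19
Level 2: 2, 3, 5, 6, 7, 13, 16, 17, 20
Level 3: 1, 8, 9, 11, 18
Level 4: 4
3 first appears at level 2.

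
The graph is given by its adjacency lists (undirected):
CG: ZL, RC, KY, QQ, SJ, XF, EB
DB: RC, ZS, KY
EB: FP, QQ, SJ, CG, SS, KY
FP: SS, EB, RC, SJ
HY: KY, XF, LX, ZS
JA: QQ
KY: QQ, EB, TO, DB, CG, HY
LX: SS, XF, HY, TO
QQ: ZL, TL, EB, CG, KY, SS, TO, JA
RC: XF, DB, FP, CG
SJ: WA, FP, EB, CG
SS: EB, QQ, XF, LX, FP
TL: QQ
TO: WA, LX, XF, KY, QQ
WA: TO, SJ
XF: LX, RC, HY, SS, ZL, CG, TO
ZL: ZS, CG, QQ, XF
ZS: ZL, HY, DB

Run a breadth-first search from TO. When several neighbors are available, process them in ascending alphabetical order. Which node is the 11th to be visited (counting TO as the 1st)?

Visit TO; enqueue KY, LX, QQ, WA, XF → queue [KY, LX, QQ, WA, XF]
Visit KY; enqueue CG, DB, EB, HY → queue [LX, QQ, WA, XF, CG, DB, EB, HY]
Visit LX; enqueue SS → queue [QQ, WA, XF, CG, DB, EB, HY, SS]
Visit QQ; enqueue JA, TL, ZL → queue [WA, XF, CG, DB, EB, HY, SS, JA, TL, ZL]
Visit WA; enqueue SJ → queue [XF, CG, DB, EB, HY, SS, JA, TL, ZL, SJ]
Visit XF; enqueue RC → queue [CG, DB, EB, HY, SS, JA, TL, ZL, SJ, RC]
Visit CG → queue [DB, EB, HY, SS, JA, TL, ZL, SJ, RC]
Visit DB; enqueue ZS → queue [EB, HY, SS, JA, TL, ZL, SJ, RC, ZS]
Visit EB; enqueue FP → queue [HY, SS, JA, TL, ZL, SJ, RC, ZS, FP]
Visit HY → queue [SS, JA, TL, ZL, SJ, RC, ZS, FP]
Visit SS → queue [JA, TL, ZL, SJ, RC, ZS, FP]
Visit JA → queue [TL, ZL, SJ, RC, ZS, FP]
Visit TL → queue [ZL, SJ, RC, ZS, FP]
Visit ZL → queue [SJ, RC, ZS, FP]
Visit SJ → queue [RC, ZS, FP]
Visit RC → queue [ZS, FP]
Visit ZS → queue [FP]
Visit FP → queue []

Visit order: TO, KY, LX, QQ, WA, XF, CG, DB, EB, HY, SS, JA, TL, ZL, SJ, RC, ZS, FP

SS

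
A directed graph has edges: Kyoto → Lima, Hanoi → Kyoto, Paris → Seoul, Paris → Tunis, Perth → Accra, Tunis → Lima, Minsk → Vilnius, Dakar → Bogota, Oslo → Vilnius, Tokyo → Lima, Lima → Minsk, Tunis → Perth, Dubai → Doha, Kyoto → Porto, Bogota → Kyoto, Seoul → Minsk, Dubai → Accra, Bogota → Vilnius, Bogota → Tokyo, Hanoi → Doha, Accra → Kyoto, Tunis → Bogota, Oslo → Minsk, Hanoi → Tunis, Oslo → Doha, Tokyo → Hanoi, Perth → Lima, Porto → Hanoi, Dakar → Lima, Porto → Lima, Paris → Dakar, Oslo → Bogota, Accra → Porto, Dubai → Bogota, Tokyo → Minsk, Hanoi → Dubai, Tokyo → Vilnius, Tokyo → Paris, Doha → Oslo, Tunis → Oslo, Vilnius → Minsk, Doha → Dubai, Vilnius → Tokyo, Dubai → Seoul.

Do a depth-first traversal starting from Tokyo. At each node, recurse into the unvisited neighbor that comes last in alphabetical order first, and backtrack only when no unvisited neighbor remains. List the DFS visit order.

Visit Tokyo
Tokyo → Vilnius
Vilnius → Minsk
Tokyo → Paris
Paris → Tunis
Tunis → Perth
Perth → Lima
Perth → Accra
Accra → Porto
Porto → Hanoi
Hanoi → Kyoto
Hanoi → Dubai
Dubai → Seoul
Dubai → Doha
Doha → Oslo
Oslo → Bogota
Paris → Dakar

Tokyo, Vilnius, Minsk, Paris, Tunis, Perth, Lima, Accra, Porto, Hanoi, Kyoto, Dubai, Seoul, Doha, Oslo, Bogota, Dakar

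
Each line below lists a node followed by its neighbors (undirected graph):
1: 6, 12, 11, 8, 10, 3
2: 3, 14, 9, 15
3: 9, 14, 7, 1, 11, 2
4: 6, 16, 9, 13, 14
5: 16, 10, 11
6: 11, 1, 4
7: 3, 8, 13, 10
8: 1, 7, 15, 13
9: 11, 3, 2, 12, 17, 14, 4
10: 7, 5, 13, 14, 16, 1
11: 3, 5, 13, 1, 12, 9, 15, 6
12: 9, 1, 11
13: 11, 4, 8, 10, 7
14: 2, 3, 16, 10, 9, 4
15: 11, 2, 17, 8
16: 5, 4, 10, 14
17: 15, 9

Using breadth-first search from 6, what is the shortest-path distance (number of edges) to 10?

2

Level 0: 6
Level 1: 1, 4, 11
Level 2: 3, 5, 8, 9, 10, 12, 13, 14, 15, 16
Level 3: 2, 7, 17
10 first appears at level 2.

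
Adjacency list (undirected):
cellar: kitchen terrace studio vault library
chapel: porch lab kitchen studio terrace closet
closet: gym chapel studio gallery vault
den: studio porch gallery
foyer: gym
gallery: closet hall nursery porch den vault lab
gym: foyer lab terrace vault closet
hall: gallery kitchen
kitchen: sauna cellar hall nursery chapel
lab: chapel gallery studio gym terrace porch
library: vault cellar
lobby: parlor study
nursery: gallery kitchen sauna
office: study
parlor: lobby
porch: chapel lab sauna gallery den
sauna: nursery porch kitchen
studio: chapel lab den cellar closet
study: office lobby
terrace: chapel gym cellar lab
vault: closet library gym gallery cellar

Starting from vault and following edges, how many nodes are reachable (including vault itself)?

17

BFS from vault visits: vault, cellar, closet, gallery, gym, library, kitchen, studio, terrace, chapel, den, hall, lab, nursery, porch, foyer, sauna
Reachable nodes: 17 of 21 total.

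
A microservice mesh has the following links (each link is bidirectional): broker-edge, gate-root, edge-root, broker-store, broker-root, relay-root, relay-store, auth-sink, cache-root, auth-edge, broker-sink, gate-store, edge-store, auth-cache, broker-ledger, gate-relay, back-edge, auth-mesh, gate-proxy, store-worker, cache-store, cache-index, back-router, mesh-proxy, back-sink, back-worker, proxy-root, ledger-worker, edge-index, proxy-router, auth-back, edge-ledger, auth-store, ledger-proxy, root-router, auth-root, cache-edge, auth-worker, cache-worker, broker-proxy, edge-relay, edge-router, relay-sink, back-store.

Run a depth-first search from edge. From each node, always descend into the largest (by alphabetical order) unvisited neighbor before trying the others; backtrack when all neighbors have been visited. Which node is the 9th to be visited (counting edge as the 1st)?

sink

Visit edge
edge → store
store → worker
worker → ledger
ledger → proxy
proxy → router
router → root
root → relay
relay → sink
sink → broker
sink → back
back → auth
auth → mesh
auth → cache
cache → index
relay → gate

Visit order: edge, store, worker, ledger, proxy, router, root, relay, sink, broker, back, auth, mesh, cache, index, gate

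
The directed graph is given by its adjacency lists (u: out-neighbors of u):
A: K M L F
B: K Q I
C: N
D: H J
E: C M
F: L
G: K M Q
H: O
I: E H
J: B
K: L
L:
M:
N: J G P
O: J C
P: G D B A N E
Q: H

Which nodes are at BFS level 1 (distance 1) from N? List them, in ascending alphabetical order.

Level 0: N
Level 1: G, J, P
Level 2: A, B, D, E, K, M, Q
Level 3: C, F, H, I, L
Level 4: O

G, J, P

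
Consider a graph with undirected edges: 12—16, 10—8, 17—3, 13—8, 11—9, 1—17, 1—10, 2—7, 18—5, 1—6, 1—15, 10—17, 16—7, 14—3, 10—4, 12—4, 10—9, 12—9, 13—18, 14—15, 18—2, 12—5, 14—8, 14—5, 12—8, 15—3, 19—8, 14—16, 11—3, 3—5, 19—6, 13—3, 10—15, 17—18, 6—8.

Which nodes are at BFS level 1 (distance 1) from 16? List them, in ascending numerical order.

Level 0: 16
Level 1: 7, 12, 14
Level 2: 2, 3, 4, 5, 8, 9, 15
Level 3: 1, 6, 10, 11, 13, 17, 18, 19

7, 12, 14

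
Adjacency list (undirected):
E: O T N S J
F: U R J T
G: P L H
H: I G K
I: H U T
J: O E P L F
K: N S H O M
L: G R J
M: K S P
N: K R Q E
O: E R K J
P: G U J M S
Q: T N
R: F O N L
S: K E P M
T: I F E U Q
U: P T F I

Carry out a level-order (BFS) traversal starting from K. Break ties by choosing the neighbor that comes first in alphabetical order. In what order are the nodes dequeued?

Visit K; enqueue H, M, N, O, S → queue [H, M, N, O, S]
Visit H; enqueue G, I → queue [M, N, O, S, G, I]
Visit M; enqueue P → queue [N, O, S, G, I, P]
Visit N; enqueue E, Q, R → queue [O, S, G, I, P, E, Q, R]
Visit O; enqueue J → queue [S, G, I, P, E, Q, R, J]
Visit S → queue [G, I, P, E, Q, R, J]
Visit G; enqueue L → queue [I, P, E, Q, R, J, L]
Visit I; enqueue T, U → queue [P, E, Q, R, J, L, T, U]
Visit P → queue [E, Q, R, J, L, T, U]
Visit E → queue [Q, R, J, L, T, U]
Visit Q → queue [R, J, L, T, U]
Visit R; enqueue F → queue [J, L, T, U, F]
Visit J → queue [L, T, U, F]
Visit L → queue [T, U, F]
Visit T → queue [U, F]
Visit U → queue [F]
Visit F → queue []

K -> H -> M -> N -> O -> S -> G -> I -> P -> E -> Q -> R -> J -> L -> T -> U -> F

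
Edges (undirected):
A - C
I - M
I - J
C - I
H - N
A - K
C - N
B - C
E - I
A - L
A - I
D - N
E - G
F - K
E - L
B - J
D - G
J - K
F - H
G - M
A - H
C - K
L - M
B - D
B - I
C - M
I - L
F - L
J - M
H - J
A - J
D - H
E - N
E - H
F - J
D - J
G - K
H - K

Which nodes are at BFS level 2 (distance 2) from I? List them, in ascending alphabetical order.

D, F, G, H, K, N

Level 0: I
Level 1: A, B, C, E, J, L, M
Level 2: D, F, G, H, K, N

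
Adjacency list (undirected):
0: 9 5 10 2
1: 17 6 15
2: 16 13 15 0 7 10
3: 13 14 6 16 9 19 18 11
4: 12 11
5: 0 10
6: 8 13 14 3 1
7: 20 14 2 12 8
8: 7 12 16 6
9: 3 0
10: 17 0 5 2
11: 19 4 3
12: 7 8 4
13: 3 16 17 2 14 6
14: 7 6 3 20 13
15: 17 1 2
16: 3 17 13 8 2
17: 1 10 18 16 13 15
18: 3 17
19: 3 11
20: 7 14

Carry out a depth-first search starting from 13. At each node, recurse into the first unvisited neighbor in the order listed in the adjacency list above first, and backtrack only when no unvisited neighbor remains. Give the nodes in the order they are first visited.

Visit 13
13 → 3
3 → 14
14 → 7
7 → 20
7 → 2
2 → 16
16 → 17
17 → 1
1 → 6
6 → 8
8 → 12
12 → 4
4 → 11
11 → 19
1 → 15
17 → 10
10 → 0
0 → 9
0 → 5
17 → 18

13 → 3 → 14 → 7 → 20 → 2 → 16 → 17 → 1 → 6 → 8 → 12 → 4 → 11 → 19 → 15 → 10 → 0 → 9 → 5 → 18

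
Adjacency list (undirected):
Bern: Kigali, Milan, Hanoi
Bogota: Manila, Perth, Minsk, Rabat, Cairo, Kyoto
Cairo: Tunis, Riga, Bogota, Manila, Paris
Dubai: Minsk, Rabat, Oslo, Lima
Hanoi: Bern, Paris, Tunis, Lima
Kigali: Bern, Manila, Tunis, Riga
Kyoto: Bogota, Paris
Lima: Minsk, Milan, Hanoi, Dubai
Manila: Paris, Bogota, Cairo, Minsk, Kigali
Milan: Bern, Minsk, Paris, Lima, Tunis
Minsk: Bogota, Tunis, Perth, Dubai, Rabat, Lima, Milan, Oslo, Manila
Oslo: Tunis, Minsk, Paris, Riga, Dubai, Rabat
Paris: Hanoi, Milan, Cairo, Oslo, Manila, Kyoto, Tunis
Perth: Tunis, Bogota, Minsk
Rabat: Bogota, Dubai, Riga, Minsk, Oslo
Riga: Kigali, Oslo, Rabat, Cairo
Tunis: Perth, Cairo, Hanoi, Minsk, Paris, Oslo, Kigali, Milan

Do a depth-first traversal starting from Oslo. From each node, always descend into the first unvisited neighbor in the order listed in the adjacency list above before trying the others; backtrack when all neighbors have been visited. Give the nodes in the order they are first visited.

Oslo -> Tunis -> Perth -> Bogota -> Manila -> Paris -> Hanoi -> Bern -> Kigali -> Riga -> Rabat -> Dubai -> Minsk -> Lima -> Milan -> Cairo -> Kyoto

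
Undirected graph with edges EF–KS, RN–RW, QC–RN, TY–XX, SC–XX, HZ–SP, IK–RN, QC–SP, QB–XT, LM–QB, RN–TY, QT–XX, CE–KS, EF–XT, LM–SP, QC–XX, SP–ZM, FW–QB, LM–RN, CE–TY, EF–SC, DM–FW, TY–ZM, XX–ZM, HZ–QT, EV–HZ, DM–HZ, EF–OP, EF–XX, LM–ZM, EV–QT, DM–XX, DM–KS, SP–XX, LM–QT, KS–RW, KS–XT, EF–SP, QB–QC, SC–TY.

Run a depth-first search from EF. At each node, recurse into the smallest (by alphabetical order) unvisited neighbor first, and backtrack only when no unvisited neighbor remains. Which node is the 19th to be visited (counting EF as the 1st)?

Visit EF
EF → KS
KS → CE
CE → TY
TY → RN
RN → IK
RN → LM
LM → QB
QB → FW
FW → DM
DM → HZ
HZ → EV
EV → QT
QT → XX
XX → QC
QC → SP
SP → ZM
XX → SC
QB → XT
RN → RW
EF → OP

Visit order: EF, KS, CE, TY, RN, IK, LM, QB, FW, DM, HZ, EV, QT, XX, QC, SP, ZM, SC, XT, RW, OP

XT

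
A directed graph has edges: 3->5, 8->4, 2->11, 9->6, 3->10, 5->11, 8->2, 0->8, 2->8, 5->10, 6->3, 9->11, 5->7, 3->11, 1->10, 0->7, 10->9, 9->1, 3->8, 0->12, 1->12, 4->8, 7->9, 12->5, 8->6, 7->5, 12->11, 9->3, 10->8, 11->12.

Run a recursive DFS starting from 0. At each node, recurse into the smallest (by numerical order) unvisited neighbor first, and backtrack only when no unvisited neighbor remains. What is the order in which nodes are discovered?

Visit 0
0 → 7
7 → 5
5 → 10
10 → 8
8 → 2
2 → 11
11 → 12
8 → 4
8 → 6
6 → 3
10 → 9
9 → 1

0, 7, 5, 10, 8, 2, 11, 12, 4, 6, 3, 9, 1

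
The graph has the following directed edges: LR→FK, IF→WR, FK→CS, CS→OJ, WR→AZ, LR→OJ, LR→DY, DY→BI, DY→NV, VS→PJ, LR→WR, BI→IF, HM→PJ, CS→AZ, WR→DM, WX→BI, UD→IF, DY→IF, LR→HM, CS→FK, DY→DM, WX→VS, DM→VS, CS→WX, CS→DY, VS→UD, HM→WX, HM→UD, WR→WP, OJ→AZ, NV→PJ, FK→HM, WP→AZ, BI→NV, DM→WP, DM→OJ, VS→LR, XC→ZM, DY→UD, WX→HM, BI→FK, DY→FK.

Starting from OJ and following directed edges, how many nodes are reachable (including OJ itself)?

2

BFS from OJ visits: OJ, AZ
Reachable nodes: 2 of 19 total.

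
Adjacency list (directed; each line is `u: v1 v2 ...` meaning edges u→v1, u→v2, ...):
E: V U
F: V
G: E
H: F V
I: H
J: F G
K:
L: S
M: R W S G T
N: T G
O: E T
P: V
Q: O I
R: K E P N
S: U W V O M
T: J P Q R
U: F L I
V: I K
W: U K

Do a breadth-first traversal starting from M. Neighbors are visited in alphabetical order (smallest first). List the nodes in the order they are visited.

M → G → R → S → T → W → E → K → N → P → O → U → V → J → Q → F → I → L → H

Visit M; enqueue G, R, S, T, W → queue [G, R, S, T, W]
Visit G; enqueue E → queue [R, S, T, W, E]
Visit R; enqueue K, N, P → queue [S, T, W, E, K, N, P]
Visit S; enqueue O, U, V → queue [T, W, E, K, N, P, O, U, V]
Visit T; enqueue J, Q → queue [W, E, K, N, P, O, U, V, J, Q]
Visit W → queue [E, K, N, P, O, U, V, J, Q]
Visit E → queue [K, N, P, O, U, V, J, Q]
Visit K → queue [N, P, O, U, V, J, Q]
Visit N → queue [P, O, U, V, J, Q]
Visit P → queue [O, U, V, J, Q]
Visit O → queue [U, V, J, Q]
Visit U; enqueue F, I, L → queue [V, J, Q, F, I, L]
Visit V → queue [J, Q, F, I, L]
Visit J → queue [Q, F, I, L]
Visit Q → queue [F, I, L]
Visit F → queue [I, L]
Visit I; enqueue H → queue [L, H]
Visit L → queue [H]
Visit H → queue []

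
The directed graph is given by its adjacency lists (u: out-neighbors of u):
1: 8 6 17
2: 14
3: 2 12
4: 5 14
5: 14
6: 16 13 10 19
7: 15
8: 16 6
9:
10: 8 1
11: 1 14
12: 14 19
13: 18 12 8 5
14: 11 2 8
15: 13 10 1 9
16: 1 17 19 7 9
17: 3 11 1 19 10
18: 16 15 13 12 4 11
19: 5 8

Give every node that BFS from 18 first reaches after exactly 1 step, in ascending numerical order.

4, 11, 12, 13, 15, 16

Level 0: 18
Level 1: 4, 11, 12, 13, 15, 16
Level 2: 1, 5, 7, 8, 9, 10, 14, 17, 19
Level 3: 2, 3, 6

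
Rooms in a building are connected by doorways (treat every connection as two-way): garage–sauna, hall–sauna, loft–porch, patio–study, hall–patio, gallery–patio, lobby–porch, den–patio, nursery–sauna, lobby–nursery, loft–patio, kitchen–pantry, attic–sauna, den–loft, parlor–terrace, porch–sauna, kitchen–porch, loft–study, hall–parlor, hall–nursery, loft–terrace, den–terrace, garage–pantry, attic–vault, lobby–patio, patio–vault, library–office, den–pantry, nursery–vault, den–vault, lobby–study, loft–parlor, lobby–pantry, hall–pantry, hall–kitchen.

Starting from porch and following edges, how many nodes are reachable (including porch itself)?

17

BFS from porch visits: porch, kitchen, lobby, loft, sauna, hall, pantry, nursery, patio, study, den, parlor, terrace, attic, garage, vault, gallery
Reachable nodes: 17 of 19 total.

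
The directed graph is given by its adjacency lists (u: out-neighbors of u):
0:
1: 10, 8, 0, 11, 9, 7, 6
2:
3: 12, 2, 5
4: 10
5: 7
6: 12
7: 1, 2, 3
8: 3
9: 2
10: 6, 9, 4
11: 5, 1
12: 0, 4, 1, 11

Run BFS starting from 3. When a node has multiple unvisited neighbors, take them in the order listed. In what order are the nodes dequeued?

3 → 12 → 2 → 5 → 0 → 4 → 1 → 11 → 7 → 10 → 8 → 9 → 6

Visit 3; enqueue 12, 2, 5 → queue [12, 2, 5]
Visit 12; enqueue 0, 4, 1, 11 → queue [2, 5, 0, 4, 1, 11]
Visit 2 → queue [5, 0, 4, 1, 11]
Visit 5; enqueue 7 → queue [0, 4, 1, 11, 7]
Visit 0 → queue [4, 1, 11, 7]
Visit 4; enqueue 10 → queue [1, 11, 7, 10]
Visit 1; enqueue 8, 9, 6 → queue [11, 7, 10, 8, 9, 6]
Visit 11 → queue [7, 10, 8, 9, 6]
Visit 7 → queue [10, 8, 9, 6]
Visit 10 → queue [8, 9, 6]
Visit 8 → queue [9, 6]
Visit 9 → queue [6]
Visit 6 → queue []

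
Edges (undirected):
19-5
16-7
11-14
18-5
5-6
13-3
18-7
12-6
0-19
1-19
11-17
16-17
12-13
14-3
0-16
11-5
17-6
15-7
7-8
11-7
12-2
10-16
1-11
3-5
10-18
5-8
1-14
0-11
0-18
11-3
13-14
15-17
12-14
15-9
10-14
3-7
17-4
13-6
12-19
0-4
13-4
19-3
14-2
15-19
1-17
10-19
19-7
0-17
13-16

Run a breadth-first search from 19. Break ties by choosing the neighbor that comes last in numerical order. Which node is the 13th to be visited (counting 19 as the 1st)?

Visit 19; enqueue 15, 12, 10, 7, 5, 3, 1, 0 → queue [15, 12, 10, 7, 5, 3, 1, 0]
Visit 15; enqueue 17, 9 → queue [12, 10, 7, 5, 3, 1, 0, 17, 9]
Visit 12; enqueue 14, 13, 6, 2 → queue [10, 7, 5, 3, 1, 0, 17, 9, 14, 13, 6, 2]
Visit 10; enqueue 18, 16 → queue [7, 5, 3, 1, 0, 17, 9, 14, 13, 6, 2, 18, 16]
Visit 7; enqueue 11, 8 → queue [5, 3, 1, 0, 17, 9, 14, 13, 6, 2, 18, 16, 11, 8]
Visit 5 → queue [3, 1, 0, 17, 9, 14, 13, 6, 2, 18, 16, 11, 8]
Visit 3 → queue [1, 0, 17, 9, 14, 13, 6, 2, 18, 16, 11, 8]
Visit 1 → queue [0, 17, 9, 14, 13, 6, 2, 18, 16, 11, 8]
Visit 0; enqueue 4 → queue [17, 9, 14, 13, 6, 2, 18, 16, 11, 8, 4]
Visit 17 → queue [9, 14, 13, 6, 2, 18, 16, 11, 8, 4]
Visit 9 → queue [14, 13, 6, 2, 18, 16, 11, 8, 4]
Visit 14 → queue [13, 6, 2, 18, 16, 11, 8, 4]
Visit 13 → queue [6, 2, 18, 16, 11, 8, 4]
Visit 6 → queue [2, 18, 16, 11, 8, 4]
Visit 2 → queue [18, 16, 11, 8, 4]
Visit 18 → queue [16, 11, 8, 4]
Visit 16 → queue [11, 8, 4]
Visit 11 → queue [8, 4]
Visit 8 → queue [4]
Visit 4 → queue []

Visit order: 19, 15, 12, 10, 7, 5, 3, 1, 0, 17, 9, 14, 13, 6, 2, 18, 16, 11, 8, 4

13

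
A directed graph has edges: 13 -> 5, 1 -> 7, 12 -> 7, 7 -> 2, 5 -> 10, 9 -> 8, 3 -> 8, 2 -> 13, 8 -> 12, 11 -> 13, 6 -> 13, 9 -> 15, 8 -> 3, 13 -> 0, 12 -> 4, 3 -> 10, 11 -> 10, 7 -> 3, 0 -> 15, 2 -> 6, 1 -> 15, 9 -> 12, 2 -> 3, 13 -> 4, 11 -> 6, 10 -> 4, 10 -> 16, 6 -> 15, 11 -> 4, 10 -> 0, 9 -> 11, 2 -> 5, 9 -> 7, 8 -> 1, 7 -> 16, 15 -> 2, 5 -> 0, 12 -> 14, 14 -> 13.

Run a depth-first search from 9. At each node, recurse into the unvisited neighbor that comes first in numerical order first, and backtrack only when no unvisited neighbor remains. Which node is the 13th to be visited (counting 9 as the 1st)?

Visit 9
9 → 7
7 → 2
2 → 3
3 → 8
8 → 1
1 → 15
8 → 12
12 → 4
12 → 14
14 → 13
13 → 0
13 → 5
5 → 10
10 → 16
2 → 6
9 → 11

Visit order: 9, 7, 2, 3, 8, 1, 15, 12, 4, 14, 13, 0, 5, 10, 16, 6, 11

5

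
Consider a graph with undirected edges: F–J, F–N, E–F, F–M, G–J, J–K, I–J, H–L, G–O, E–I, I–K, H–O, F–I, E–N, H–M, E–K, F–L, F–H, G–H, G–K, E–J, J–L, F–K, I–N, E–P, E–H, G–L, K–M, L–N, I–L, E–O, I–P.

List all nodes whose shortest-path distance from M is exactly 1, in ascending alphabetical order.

F, H, K

Level 0: M
Level 1: F, H, K
Level 2: E, G, I, J, L, N, O
Level 3: P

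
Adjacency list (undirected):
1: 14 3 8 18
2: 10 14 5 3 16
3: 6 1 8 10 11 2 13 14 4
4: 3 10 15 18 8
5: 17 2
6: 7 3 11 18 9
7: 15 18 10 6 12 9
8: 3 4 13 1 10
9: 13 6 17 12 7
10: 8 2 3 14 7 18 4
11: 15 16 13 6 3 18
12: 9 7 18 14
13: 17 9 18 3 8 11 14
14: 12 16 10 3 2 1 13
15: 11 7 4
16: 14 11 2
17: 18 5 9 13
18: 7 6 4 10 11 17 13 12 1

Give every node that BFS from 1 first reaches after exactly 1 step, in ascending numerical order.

3, 8, 14, 18

Level 0: 1
Level 1: 3, 8, 14, 18
Level 2: 2, 4, 6, 7, 10, 11, 12, 13, 16, 17
Level 3: 5, 9, 15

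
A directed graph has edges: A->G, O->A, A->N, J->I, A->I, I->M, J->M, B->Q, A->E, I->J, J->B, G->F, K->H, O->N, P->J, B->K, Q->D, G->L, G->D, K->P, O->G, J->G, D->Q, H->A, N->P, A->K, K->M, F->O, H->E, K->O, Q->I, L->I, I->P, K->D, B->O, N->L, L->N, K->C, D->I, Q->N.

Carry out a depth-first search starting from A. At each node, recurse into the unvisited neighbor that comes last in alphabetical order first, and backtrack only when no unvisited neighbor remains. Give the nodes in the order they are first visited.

A, N, P, J, M, I, G, L, F, O, D, Q, B, K, H, E, C

Visit A
A → N
N → P
P → J
J → M
J → I
J → G
G → L
G → F
F → O
G → D
D → Q
J → B
B → K
K → H
H → E
K → C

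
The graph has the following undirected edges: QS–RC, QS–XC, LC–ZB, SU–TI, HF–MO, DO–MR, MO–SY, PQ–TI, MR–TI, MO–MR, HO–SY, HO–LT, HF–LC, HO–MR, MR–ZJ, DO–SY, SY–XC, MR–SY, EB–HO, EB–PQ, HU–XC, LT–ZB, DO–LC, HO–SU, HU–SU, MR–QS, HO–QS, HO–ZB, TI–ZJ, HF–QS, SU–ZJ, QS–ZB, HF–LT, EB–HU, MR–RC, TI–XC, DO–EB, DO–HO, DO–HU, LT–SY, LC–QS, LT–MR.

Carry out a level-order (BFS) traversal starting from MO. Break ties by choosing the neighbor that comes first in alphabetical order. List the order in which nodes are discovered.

Visit MO; enqueue HF, MR, SY → queue [HF, MR, SY]
Visit HF; enqueue LC, LT, QS → queue [MR, SY, LC, LT, QS]
Visit MR; enqueue DO, HO, RC, TI, ZJ → queue [SY, LC, LT, QS, DO, HO, RC, TI, ZJ]
Visit SY; enqueue XC → queue [LC, LT, QS, DO, HO, RC, TI, ZJ, XC]
Visit LC; enqueue ZB → queue [LT, QS, DO, HO, RC, TI, ZJ, XC, ZB]
Visit LT → queue [QS, DO, HO, RC, TI, ZJ, XC, ZB]
Visit QS → queue [DO, HO, RC, TI, ZJ, XC, ZB]
Visit DO; enqueue EB, HU → queue [HO, RC, TI, ZJ, XC, ZB, EB, HU]
Visit HO; enqueue SU → queue [RC, TI, ZJ, XC, ZB, EB, HU, SU]
Visit RC → queue [TI, ZJ, XC, ZB, EB, HU, SU]
Visit TI; enqueue PQ → queue [ZJ, XC, ZB, EB, HU, SU, PQ]
Visit ZJ → queue [XC, ZB, EB, HU, SU, PQ]
Visit XC → queue [ZB, EB, HU, SU, PQ]
Visit ZB → queue [EB, HU, SU, PQ]
Visit EB → queue [HU, SU, PQ]
Visit HU → queue [SU, PQ]
Visit SU → queue [PQ]
Visit PQ → queue []

MO -> HF -> MR -> SY -> LC -> LT -> QS -> DO -> HO -> RC -> TI -> ZJ -> XC -> ZB -> EB -> HU -> SU -> PQ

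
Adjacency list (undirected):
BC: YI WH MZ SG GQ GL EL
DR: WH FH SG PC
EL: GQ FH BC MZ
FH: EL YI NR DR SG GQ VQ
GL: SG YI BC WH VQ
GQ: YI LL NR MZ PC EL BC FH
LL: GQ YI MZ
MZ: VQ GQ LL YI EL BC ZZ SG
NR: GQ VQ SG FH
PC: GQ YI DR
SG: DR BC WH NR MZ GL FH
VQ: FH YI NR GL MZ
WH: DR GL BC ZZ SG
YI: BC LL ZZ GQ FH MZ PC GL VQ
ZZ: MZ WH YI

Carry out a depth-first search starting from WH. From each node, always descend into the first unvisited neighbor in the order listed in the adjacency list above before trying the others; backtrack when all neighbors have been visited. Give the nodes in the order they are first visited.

WH -> DR -> FH -> EL -> GQ -> YI -> BC -> MZ -> VQ -> NR -> SG -> GL -> LL -> ZZ -> PC

Visit WH
WH → DR
DR → FH
FH → EL
EL → GQ
GQ → YI
YI → BC
BC → MZ
MZ → VQ
VQ → NR
NR → SG
SG → GL
MZ → LL
MZ → ZZ
YI → PC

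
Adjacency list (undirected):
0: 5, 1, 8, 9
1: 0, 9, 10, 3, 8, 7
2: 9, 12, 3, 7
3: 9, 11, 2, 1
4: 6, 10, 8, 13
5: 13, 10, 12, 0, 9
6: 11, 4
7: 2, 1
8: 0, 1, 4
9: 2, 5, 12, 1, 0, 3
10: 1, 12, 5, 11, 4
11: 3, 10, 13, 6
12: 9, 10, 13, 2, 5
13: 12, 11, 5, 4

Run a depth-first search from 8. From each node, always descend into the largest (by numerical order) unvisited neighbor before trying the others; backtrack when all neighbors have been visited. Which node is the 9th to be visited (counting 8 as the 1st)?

9

Visit 8
8 → 4
4 → 13
13 → 12
12 → 10
10 → 11
11 → 6
11 → 3
3 → 9
9 → 5
5 → 0
0 → 1
1 → 7
7 → 2

Visit order: 8, 4, 13, 12, 10, 11, 6, 3, 9, 5, 0, 1, 7, 2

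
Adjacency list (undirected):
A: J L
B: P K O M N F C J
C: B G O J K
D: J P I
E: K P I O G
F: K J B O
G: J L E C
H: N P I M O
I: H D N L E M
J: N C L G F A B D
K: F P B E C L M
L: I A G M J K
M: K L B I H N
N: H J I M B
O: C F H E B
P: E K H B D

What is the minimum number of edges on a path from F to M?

2

Level 0: F
Level 1: B, J, K, O
Level 2: A, C, D, E, G, H, L, M, N, P
Level 3: I
M first appears at level 2.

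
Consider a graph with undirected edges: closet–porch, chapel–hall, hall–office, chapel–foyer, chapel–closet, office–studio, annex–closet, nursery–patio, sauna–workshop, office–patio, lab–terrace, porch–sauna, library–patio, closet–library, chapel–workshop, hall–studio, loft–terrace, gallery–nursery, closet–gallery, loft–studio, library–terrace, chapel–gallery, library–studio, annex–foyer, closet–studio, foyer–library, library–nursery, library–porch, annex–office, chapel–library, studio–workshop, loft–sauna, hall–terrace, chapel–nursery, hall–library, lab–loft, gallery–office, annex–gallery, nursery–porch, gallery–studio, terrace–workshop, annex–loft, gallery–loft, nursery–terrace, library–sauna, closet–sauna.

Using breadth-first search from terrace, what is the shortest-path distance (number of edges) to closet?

Level 0: terrace
Level 1: hall, lab, library, loft, nursery, workshop
Level 2: annex, chapel, closet, foyer, gallery, office, patio, porch, sauna, studio
closet first appears at level 2.

2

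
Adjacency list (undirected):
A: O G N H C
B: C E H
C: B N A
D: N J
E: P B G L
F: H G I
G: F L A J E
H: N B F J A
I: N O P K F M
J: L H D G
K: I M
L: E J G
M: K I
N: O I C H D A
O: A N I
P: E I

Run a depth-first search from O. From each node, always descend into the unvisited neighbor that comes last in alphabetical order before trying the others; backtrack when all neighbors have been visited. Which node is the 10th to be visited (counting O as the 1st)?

Visit O
O → N
N → I
I → P
P → E
E → L
L → J
J → H
H → F
F → G
G → A
A → C
C → B
J → D
I → M
M → K

Visit order: O, N, I, P, E, L, J, H, F, G, A, C, B, D, M, K

G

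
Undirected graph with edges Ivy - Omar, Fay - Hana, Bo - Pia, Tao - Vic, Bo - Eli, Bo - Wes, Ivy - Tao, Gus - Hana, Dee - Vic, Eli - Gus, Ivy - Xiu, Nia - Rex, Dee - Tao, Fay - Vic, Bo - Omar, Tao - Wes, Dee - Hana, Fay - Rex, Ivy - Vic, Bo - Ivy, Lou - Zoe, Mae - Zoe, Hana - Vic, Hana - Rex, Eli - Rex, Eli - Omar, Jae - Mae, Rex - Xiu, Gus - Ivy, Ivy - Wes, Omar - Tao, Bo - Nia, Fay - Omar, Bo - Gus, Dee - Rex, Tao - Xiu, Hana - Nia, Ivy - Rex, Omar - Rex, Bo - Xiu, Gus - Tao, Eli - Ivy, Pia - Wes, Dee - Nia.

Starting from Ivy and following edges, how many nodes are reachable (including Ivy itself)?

15

BFS from Ivy visits: Ivy, Bo, Eli, Gus, Omar, Rex, Tao, Vic, Wes, Xiu, Nia, Pia, Hana, Fay, Dee
Reachable nodes: 15 of 19 total.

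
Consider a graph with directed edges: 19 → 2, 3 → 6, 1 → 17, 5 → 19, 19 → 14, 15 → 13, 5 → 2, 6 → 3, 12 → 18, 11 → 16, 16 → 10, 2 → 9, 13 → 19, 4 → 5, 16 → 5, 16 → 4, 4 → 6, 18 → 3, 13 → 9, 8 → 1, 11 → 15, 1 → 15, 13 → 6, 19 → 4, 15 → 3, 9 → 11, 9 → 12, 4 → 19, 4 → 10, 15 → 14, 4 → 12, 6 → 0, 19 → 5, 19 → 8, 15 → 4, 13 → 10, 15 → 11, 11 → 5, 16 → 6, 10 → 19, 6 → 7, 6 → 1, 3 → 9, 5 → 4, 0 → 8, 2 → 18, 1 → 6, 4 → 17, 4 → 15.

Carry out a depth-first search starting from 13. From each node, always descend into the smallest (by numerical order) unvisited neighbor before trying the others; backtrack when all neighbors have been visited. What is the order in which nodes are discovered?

13 → 6 → 0 → 8 → 1 → 15 → 3 → 9 → 11 → 5 → 2 → 18 → 4 → 10 → 19 → 14 → 12 → 17 → 16 → 7

Visit 13
13 → 6
6 → 0
0 → 8
8 → 1
1 → 15
15 → 3
3 → 9
9 → 11
11 → 5
5 → 2
2 → 18
5 → 4
4 → 10
10 → 19
19 → 14
4 → 12
4 → 17
11 → 16
6 → 7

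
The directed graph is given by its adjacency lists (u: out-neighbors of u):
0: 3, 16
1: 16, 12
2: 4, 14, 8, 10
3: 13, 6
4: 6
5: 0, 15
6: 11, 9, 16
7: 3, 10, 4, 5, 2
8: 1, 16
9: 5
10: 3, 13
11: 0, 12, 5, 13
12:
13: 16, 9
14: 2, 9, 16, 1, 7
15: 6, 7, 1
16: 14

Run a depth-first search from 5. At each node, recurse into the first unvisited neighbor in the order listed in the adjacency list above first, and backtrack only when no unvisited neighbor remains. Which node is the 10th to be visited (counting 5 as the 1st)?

11

Visit 5
5 → 0
0 → 3
3 → 13
13 → 16
16 → 14
14 → 2
2 → 4
4 → 6
6 → 11
11 → 12
6 → 9
2 → 8
8 → 1
2 → 10
14 → 7
5 → 15

Visit order: 5, 0, 3, 13, 16, 14, 2, 4, 6, 11, 12, 9, 8, 1, 10, 7, 15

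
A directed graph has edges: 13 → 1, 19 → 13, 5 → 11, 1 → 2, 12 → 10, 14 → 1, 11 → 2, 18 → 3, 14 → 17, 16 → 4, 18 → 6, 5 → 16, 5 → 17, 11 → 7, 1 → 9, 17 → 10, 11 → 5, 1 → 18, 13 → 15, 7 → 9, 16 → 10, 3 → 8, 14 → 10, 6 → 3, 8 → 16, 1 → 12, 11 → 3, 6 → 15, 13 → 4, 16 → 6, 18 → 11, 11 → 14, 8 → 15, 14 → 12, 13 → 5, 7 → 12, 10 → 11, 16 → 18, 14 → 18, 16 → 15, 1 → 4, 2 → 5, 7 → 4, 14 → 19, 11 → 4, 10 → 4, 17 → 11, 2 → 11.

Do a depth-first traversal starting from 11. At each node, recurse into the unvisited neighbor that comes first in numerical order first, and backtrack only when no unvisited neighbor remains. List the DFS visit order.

11 → 2 → 5 → 16 → 4 → 6 → 3 → 8 → 15 → 10 → 18 → 17 → 7 → 9 → 12 → 14 → 1 → 19 → 13

Visit 11
11 → 2
2 → 5
5 → 16
16 → 4
16 → 6
6 → 3
3 → 8
8 → 15
16 → 10
16 → 18
5 → 17
11 → 7
7 → 9
7 → 12
11 → 14
14 → 1
14 → 19
19 → 13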